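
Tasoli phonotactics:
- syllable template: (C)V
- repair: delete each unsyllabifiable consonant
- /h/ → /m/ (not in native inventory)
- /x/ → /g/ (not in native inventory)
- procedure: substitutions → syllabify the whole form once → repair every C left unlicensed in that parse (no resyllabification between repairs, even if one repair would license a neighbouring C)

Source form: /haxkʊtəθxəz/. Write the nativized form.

Substitution: /h/ → /m/, /x/ → /g/, giving /magkʊtəθgəz/.
Syllabifying with onset maximization leaves /g/, /θ/, /z/ stranded (no codas are permitted; onsets are limited to one consonant).
Deletion applies to /g/, /θ/, /z/.

makʊtəgə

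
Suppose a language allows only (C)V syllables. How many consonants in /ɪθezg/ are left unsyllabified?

2

The consonants /z/, /g/ cannot be parsed into a legal (C)V syllable (no codas are permitted; onsets are limited to one consonant).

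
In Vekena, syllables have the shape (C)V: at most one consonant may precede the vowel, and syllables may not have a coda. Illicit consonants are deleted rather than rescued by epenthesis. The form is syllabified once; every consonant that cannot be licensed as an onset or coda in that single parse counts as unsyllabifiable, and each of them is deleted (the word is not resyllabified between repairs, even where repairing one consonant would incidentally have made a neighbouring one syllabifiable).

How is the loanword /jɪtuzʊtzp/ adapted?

jɪtuzʊ

Under (C)V, the unsyllabifiable consonants are /t/, /z/, /p/ (no codas are permitted; onsets are limited to one consonant).
Each unlicensed consonant is deleted: /t/, /z/, /p/.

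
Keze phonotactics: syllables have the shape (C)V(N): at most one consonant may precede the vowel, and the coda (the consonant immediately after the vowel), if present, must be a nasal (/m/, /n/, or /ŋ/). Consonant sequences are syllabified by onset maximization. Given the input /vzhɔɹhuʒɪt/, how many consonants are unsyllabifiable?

4

Under (C)V(N), the unsyllabifiable consonants are /v/, /z/, /ɹ/, /t/ (only a nasal (/m/, /n/, or /ŋ/) is licensed in coda position; onsets are limited to one consonant).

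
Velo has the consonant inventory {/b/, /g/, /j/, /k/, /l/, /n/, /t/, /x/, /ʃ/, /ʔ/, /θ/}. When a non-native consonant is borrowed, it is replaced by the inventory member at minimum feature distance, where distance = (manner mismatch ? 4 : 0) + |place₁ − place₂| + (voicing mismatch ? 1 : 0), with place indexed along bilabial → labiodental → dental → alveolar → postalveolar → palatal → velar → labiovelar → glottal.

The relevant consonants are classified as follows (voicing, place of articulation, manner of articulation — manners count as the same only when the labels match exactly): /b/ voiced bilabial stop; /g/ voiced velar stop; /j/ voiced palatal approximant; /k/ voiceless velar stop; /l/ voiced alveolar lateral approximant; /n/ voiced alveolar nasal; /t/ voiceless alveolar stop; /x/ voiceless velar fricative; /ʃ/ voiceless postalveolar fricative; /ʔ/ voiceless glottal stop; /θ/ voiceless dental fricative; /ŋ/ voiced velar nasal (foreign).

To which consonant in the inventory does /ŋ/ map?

/n/ is closest: same manner (nasal), place distance 3 (velar→alveolar), same voicing; total 3. Next closest is /g/ at distance 4.

n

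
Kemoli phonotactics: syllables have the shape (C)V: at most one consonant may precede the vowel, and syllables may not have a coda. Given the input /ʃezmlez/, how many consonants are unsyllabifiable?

Syllabifying with onset maximization leaves /z/, /m/, /z/ stranded (no codas are permitted; onsets are limited to one consonant).

3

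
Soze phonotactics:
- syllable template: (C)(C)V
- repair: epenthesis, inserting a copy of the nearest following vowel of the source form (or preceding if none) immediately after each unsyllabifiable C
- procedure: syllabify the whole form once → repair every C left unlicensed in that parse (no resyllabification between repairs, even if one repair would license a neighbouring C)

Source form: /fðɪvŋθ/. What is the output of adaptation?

Under (C)(C)V, the unsyllabifiable consonants are /v/, /ŋ/, /θ/ (no codas are permitted; onsets may contain at most 2 consonants).
Each unlicensed consonant becomes the onset of a new syllable: /v/ → /vɪ/, /ŋ/ → /ŋɪ/, /θ/ → /θɪ/.

fðɪvɪŋɪθɪ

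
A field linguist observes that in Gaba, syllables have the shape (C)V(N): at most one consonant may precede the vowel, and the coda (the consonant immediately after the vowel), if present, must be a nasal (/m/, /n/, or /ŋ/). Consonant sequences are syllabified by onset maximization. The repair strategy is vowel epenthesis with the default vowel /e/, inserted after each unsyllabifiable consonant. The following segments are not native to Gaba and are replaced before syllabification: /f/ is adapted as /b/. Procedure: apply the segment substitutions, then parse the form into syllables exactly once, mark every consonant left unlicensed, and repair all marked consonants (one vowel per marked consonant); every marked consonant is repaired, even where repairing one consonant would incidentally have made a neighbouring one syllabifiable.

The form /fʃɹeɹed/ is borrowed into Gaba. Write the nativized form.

beʃeɹeɹede

Substitution: /f/ → /b/, giving /bʃɹeɹed/.
Under (C)V(N), the unsyllabifiable consonants are /b/, /ʃ/, /d/ (only a nasal (/m/, /n/, or /ŋ/) is licensed in coda position; onsets are limited to one consonant).
Inserting the epenthetic vowel yields /b/ → /be/, /ʃ/ → /ʃe/, /d/ → /de/.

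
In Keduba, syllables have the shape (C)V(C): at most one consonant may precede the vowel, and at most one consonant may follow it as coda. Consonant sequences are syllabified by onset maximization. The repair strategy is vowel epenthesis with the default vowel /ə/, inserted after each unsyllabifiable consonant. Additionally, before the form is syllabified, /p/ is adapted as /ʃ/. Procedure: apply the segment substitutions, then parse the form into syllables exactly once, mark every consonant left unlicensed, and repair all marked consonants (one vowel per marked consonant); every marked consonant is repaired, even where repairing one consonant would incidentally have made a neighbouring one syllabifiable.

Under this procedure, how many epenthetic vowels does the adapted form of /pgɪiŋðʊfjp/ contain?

3

After substitution the input is /ʃgɪiŋðʊfjʃ/.
The unsyllabifiable consonants are /ʃ/, /j/, /ʃ/; each receives one epenthetic vowel.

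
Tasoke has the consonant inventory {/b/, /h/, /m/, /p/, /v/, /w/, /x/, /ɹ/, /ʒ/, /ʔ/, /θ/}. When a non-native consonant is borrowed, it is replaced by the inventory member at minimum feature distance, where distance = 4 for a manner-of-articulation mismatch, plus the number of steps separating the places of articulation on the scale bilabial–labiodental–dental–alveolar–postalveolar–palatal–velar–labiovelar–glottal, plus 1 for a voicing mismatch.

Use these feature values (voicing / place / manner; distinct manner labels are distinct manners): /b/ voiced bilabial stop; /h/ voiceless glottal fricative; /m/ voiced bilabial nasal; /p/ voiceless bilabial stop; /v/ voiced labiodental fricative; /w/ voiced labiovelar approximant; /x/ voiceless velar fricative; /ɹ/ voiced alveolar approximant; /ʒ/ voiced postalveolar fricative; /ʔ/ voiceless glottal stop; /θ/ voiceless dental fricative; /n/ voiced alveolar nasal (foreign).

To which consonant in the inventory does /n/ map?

/m/ is closest: same manner (nasal), place distance 3 (alveolar→bilabial), same voicing; total 3. Next closest is /ɹ/ at distance 4.

m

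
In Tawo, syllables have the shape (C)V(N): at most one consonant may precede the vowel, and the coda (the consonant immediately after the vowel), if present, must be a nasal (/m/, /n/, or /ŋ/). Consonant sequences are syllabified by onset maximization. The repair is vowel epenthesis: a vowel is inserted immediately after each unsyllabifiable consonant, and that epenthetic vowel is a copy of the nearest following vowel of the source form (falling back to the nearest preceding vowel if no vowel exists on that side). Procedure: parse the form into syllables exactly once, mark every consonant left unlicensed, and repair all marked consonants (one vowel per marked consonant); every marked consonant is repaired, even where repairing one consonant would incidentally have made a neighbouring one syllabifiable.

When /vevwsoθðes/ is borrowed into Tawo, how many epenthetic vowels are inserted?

The unsyllabifiable consonants are /v/, /w/, /θ/, /s/; each receives one epenthetic vowel.

4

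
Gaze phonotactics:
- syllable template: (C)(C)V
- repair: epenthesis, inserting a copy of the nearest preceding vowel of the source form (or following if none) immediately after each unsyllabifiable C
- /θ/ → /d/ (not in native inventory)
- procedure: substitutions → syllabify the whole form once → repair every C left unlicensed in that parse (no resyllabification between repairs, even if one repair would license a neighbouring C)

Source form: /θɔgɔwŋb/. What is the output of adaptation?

Substitution: /θ/ → /d/, giving /dɔgɔwŋb/.
Under (C)(C)V, the unsyllabifiable consonants are /w/, /ŋ/, /b/ (no codas are permitted; onsets may contain at most 2 consonants).
Inserting the epenthetic vowel yields /w/ → /wɔ/, /ŋ/ → /ŋɔ/, /b/ → /bɔ/.

dɔgɔwɔŋɔbɔ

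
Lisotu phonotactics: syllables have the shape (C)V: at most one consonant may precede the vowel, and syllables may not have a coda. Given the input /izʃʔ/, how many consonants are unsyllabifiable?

Syllabifying with onset maximization leaves /z/, /ʃ/, /ʔ/ stranded (no codas are permitted; onsets are limited to one consonant).

3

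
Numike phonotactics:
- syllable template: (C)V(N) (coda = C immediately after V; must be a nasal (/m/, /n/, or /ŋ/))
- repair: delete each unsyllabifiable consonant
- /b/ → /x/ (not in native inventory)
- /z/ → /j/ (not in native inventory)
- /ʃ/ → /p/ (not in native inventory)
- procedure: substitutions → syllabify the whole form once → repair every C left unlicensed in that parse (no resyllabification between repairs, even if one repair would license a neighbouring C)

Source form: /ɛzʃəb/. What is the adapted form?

ɛpə

Substitution: /z/ → /j/, /ʃ/ → /p/, /b/ → /x/, giving /ɛjpəx/.
Under (C)V(N), the unsyllabifiable consonants are /j/, /x/ (only a nasal (/m/, /n/, or /ŋ/) is licensed in coda position; onsets are limited to one consonant).
Each unlicensed consonant is deleted: /j/, /x/.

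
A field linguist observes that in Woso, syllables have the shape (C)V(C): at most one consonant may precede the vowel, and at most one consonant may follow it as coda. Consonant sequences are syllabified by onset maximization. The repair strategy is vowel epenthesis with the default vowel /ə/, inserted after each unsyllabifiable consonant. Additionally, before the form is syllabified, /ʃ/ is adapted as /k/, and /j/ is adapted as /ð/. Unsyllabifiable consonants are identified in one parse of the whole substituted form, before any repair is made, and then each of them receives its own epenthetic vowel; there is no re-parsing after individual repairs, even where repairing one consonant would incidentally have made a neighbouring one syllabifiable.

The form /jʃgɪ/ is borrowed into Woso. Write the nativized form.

ðəkəgɪ

Substitution: /j/ → /ð/, /ʃ/ → /k/, giving /ðkgɪ/.
The consonants /ð/, /k/ cannot be parsed into a legal (C)V(C) syllable (at most one coda consonant is licensed; onsets are limited to one consonant).
Inserting the epenthetic vowel yields /ð/ → /ðə/, /k/ → /kə/.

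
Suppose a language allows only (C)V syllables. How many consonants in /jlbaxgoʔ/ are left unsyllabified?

Under (C)V, the unsyllabifiable consonants are /j/, /l/, /x/, /ʔ/ (no codas are permitted; onsets are limited to one consonant).

4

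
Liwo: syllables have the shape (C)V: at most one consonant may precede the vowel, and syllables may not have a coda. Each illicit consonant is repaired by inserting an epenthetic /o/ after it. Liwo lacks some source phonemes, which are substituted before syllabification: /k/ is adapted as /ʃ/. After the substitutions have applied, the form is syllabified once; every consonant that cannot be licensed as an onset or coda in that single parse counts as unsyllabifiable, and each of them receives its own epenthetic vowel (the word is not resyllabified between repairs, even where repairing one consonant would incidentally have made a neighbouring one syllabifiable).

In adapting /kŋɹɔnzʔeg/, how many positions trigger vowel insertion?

After substitution the input is /ʃŋɹɔnzʔeg/.
The unsyllabifiable consonants are /ʃ/, /ŋ/, /n/, /z/, /g/; each receives one epenthetic vowel.

5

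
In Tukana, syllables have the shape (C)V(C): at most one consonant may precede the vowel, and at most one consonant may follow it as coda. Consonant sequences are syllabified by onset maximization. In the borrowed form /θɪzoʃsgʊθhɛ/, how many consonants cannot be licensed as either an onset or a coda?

1

Syllabifying with onset maximization leaves /s/ stranded (at most one coda consonant is licensed; onsets are limited to one consonant).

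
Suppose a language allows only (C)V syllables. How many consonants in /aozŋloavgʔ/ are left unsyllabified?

Under (C)V, the unsyllabifiable consonants are /z/, /ŋ/, /v/, /g/, /ʔ/ (no codas are permitted; onsets are limited to one consonant).

5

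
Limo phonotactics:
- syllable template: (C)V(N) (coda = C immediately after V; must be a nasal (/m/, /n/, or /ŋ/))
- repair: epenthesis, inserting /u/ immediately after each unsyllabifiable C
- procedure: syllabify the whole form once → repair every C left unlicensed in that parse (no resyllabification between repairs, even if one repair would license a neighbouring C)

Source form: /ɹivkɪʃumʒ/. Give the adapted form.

The consonants /v/, /ʒ/ cannot be parsed into a legal (C)V(N) syllable (only a nasal (/m/, /n/, or /ŋ/) is licensed in coda position; onsets are limited to one consonant).
Epenthesis after each stranded consonant: /v/ → /vu/, /ʒ/ → /ʒu/.

ɹivukɪʃumʒu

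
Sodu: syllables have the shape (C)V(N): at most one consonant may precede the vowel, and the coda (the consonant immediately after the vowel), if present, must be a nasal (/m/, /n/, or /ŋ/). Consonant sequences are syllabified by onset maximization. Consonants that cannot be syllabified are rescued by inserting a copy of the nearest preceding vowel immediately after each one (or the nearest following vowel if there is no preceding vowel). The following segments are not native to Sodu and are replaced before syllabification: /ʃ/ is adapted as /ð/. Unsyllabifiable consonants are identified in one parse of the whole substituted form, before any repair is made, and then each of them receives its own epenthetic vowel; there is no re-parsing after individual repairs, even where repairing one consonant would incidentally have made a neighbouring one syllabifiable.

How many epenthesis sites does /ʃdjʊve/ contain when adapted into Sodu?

After substitution the input is /ðdjʊve/.
The unsyllabifiable consonants are /ð/, /d/; each receives one epenthetic vowel.

2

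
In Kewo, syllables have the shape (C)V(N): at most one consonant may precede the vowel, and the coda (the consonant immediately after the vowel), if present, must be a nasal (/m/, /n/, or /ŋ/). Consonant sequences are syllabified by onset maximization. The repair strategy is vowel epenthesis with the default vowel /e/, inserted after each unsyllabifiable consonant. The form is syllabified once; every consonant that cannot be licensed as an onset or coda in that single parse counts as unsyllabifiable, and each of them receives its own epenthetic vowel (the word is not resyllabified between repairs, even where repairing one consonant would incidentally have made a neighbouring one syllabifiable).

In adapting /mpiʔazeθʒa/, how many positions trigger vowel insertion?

The unsyllabifiable consonants are /m/, /θ/; each receives one epenthetic vowel.

2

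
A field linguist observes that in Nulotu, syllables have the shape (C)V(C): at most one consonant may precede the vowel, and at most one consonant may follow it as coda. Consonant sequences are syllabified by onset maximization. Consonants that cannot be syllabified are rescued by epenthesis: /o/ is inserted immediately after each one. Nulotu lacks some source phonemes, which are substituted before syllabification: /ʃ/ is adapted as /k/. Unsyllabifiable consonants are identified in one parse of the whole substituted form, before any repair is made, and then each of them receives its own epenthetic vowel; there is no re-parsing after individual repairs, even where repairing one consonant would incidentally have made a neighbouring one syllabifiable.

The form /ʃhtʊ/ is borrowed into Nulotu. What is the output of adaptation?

Substitution: /ʃ/ → /k/, giving /khtʊ/.
Syllabifying with onset maximization leaves /k/, /h/ stranded (at most one coda consonant is licensed; onsets are limited to one consonant).
Each unlicensed consonant becomes the onset of a new syllable: /k/ → /ko/, /h/ → /ho/.

kohotʊ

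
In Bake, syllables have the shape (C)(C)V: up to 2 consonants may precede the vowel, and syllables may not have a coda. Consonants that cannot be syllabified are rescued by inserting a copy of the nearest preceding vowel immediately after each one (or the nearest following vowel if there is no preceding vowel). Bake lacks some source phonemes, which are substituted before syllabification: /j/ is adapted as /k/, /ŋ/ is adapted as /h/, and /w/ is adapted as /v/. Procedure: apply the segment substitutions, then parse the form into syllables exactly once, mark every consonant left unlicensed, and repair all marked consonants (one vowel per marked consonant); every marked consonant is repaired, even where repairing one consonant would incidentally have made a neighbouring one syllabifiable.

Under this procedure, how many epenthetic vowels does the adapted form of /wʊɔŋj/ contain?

After substitution the input is /vʊɔhk/.
The unsyllabifiable consonants are /h/, /k/; each receives one epenthetic vowel.

2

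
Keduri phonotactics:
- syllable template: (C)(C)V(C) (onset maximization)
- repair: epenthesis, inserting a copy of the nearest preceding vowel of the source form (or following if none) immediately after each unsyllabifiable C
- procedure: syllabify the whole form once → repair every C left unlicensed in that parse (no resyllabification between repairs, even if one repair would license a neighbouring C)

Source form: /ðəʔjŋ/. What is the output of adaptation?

Syllabifying with onset maximization leaves /j/, /ŋ/ stranded (at most one coda consonant is licensed; onsets may contain at most 2 consonants).
Inserting the epenthetic vowel yields /j/ → /jə/, /ŋ/ → /ŋə/.

ðəʔjəŋə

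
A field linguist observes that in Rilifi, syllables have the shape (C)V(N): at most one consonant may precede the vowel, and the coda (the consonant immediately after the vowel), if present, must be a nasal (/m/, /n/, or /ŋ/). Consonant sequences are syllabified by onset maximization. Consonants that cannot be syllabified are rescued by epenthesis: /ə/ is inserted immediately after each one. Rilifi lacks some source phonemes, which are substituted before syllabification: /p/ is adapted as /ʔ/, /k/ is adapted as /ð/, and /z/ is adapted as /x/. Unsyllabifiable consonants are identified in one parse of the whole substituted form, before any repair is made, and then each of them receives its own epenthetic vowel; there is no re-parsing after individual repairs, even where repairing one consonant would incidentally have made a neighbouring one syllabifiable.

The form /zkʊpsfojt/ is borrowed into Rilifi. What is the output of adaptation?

Substitution: /z/ → /x/, /k/ → /ð/, /p/ → /ʔ/, giving /xðʊʔsfojt/.
The consonants /x/, /ʔ/, /s/, /j/, /t/ cannot be parsed into a legal (C)V(N) syllable (only a nasal (/m/, /n/, or /ŋ/) is licensed in coda position; onsets are limited to one consonant).
Epenthesis after each stranded consonant: /x/ → /xə/, /ʔ/ → /ʔə/, /s/ → /sə/, /j/ → /jə/, /t/ → /tə/.

xəðʊʔəsəfojətə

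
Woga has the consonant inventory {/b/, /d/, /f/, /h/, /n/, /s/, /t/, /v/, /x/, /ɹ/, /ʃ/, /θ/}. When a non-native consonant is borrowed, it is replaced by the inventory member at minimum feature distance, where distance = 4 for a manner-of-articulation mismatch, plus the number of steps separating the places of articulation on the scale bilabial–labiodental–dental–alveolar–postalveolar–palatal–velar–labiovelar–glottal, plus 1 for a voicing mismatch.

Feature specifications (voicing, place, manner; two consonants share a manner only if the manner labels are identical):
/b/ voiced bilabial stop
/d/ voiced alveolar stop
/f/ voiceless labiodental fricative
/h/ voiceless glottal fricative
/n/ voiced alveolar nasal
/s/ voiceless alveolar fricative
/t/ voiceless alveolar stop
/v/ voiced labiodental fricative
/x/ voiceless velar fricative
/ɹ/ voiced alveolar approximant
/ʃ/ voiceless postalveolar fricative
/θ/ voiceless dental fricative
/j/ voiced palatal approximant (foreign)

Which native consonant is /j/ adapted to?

/ɹ/ is closest: same manner (approximant), place distance 2 (palatal→alveolar), same voicing; total 2. Next closest is /d/ at distance 6.

ɹ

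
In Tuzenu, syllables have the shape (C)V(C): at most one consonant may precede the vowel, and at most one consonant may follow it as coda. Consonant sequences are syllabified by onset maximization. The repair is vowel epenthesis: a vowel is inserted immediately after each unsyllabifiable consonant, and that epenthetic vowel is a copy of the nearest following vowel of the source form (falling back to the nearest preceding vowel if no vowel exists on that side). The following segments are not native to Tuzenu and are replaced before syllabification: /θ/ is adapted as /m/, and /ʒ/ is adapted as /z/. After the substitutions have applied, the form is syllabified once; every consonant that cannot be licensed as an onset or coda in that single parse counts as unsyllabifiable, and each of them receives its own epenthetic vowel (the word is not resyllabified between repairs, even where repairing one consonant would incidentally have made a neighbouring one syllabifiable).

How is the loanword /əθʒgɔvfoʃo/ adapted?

Substitution: /θ/ → /m/, /ʒ/ → /z/, giving /əmzgɔvfoʃo/.
Under (C)V(C), the unsyllabifiable consonants are /z/ (at most one coda consonant is licensed; onsets are limited to one consonant).
Each unlicensed consonant becomes the onset of a new syllable: /z/ → /zɔ/.

əmzɔgɔvfoʃo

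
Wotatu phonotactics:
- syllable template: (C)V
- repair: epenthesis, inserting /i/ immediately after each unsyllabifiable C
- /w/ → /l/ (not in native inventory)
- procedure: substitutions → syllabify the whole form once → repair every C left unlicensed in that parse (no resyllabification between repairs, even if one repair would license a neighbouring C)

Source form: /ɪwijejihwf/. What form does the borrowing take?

ɪlijejihilifi

Substitution: /w/ → /l/, giving /ɪlijejihlf/.
The consonants /h/, /l/, /f/ cannot be parsed into a legal (C)V syllable (no codas are permitted; onsets are limited to one consonant).
Epenthesis after each stranded consonant: /h/ → /hi/, /l/ → /li/, /f/ → /fi/.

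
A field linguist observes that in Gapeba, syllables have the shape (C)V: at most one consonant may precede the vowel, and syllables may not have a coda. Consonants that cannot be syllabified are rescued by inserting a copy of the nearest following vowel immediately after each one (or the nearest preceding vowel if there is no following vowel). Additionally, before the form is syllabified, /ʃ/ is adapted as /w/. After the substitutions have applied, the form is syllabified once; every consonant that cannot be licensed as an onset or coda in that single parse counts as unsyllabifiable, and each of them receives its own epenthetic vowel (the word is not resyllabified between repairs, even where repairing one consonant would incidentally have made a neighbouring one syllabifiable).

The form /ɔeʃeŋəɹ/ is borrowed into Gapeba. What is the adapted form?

ɔeweŋəɹə

Substitution: /ʃ/ → /w/, giving /ɔeweŋəɹ/.
Syllabifying with onset maximization leaves /ɹ/ stranded (no codas are permitted; onsets are limited to one consonant).
Epenthesis after each stranded consonant: /ɹ/ → /ɹə/.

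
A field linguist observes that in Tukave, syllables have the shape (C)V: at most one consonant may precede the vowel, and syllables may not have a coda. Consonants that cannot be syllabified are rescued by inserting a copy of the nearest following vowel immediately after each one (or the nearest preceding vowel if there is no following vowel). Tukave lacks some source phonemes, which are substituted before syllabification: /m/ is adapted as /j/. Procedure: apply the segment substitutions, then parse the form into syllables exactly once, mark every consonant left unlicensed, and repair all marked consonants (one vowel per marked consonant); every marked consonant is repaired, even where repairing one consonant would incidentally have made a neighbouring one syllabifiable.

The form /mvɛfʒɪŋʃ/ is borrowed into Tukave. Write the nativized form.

jɛvɛfɪʒɪŋɪʃɪ

Substitution: /m/ → /j/, giving /jvɛfʒɪŋʃ/.
The consonants /j/, /f/, /ŋ/, /ʃ/ cannot be parsed into a legal (C)V syllable (no codas are permitted; onsets are limited to one consonant).
Epenthesis after each stranded consonant: /j/ → /jɛ/, /f/ → /fɪ/, /ŋ/ → /ŋɪ/, /ʃ/ → /ʃɪ/.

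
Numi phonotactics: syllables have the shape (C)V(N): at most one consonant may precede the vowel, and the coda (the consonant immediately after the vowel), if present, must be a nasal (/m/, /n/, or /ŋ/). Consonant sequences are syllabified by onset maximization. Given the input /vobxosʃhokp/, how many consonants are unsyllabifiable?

5

Syllabifying with onset maximization leaves /b/, /s/, /ʃ/, /k/, /p/ stranded (only a nasal (/m/, /n/, or /ŋ/) is licensed in coda position; onsets are limited to one consonant).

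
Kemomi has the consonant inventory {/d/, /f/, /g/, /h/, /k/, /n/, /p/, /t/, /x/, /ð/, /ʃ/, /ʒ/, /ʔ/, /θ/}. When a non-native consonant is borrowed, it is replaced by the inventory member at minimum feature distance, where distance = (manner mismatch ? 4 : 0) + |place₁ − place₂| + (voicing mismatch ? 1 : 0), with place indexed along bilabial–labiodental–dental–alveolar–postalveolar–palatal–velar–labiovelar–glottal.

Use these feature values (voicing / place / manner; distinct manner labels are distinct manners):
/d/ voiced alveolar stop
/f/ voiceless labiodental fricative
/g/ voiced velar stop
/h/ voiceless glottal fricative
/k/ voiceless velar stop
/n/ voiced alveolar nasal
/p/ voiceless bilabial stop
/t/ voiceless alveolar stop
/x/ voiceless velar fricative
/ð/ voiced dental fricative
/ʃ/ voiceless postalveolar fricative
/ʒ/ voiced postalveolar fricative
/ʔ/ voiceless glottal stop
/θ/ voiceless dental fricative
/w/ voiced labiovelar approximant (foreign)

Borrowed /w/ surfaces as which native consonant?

/g/ is closest: manner differs (approximant→stop, +4), place distance 1 (labiovelar→velar), same voicing; total 5. Next closest is /h/ at distance 6.

g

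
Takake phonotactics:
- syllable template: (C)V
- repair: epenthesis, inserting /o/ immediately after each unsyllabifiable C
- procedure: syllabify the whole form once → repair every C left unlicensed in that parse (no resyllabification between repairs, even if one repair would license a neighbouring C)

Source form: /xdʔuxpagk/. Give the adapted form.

Syllabifying with onset maximization leaves /x/, /d/, /x/, /g/, /k/ stranded (no codas are permitted; onsets are limited to one consonant).
Epenthesis after each stranded consonant: /x/ → /xo/, /d/ → /do/, /x/ → /xo/, /g/ → /go/, /k/ → /ko/.

xodoʔuxopagoko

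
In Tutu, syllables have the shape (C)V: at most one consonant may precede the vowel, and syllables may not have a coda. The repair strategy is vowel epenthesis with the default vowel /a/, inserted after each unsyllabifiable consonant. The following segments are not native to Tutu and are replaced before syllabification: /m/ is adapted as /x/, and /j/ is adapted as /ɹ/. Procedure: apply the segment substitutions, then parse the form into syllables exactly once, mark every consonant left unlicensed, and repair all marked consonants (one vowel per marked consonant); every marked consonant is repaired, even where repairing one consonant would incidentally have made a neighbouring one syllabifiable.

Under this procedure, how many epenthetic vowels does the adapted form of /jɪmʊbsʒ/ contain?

After substitution the input is /ɹɪxʊbsʒ/.
The unsyllabifiable consonants are /b/, /s/, /ʒ/; each receives one epenthetic vowel.

3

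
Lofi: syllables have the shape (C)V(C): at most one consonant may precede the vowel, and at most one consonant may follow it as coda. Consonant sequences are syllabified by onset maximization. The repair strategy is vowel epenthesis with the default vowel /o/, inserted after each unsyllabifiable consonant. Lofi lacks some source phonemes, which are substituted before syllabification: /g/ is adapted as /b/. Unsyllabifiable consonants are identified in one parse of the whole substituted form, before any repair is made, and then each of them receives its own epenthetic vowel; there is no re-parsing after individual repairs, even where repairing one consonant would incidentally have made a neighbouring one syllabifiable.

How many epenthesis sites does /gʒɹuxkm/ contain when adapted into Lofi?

4

After substitution the input is /bʒɹuxkm/.
The unsyllabifiable consonants are /b/, /ʒ/, /k/, /m/; each receives one epenthetic vowel.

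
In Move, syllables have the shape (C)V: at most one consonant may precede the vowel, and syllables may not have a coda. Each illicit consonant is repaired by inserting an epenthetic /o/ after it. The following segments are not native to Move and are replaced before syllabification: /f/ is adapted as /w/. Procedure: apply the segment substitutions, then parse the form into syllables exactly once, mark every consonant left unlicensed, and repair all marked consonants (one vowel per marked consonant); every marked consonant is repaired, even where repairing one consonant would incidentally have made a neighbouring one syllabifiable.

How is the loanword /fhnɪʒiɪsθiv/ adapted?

wohonɪʒiɪsoθivo

Substitution: /f/ → /w/, giving /whnɪʒiɪsθiv/.
Under (C)V, the unsyllabifiable consonants are /w/, /h/, /s/, /v/ (no codas are permitted; onsets are limited to one consonant).
Each unlicensed consonant becomes the onset of a new syllable: /w/ → /wo/, /h/ → /ho/, /s/ → /so/, /v/ → /vo/.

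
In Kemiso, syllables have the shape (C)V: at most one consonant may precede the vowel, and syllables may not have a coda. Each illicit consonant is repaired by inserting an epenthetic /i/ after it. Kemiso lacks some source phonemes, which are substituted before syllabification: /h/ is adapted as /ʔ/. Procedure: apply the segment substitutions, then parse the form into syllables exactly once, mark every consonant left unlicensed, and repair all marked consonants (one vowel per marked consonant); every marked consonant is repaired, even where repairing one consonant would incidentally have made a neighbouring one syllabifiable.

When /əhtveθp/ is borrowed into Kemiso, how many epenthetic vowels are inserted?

After substitution the input is /əʔtveθp/.
The unsyllabifiable consonants are /ʔ/, /t/, /θ/, /p/; each receives one epenthetic vowel.

4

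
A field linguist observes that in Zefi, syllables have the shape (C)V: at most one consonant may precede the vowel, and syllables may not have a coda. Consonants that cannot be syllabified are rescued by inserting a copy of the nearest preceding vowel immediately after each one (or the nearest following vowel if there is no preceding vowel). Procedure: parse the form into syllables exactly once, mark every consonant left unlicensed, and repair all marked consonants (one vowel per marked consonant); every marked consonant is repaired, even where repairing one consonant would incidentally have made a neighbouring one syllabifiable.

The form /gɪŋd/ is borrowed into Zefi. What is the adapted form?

gɪŋɪdɪ

Under (C)V, the unsyllabifiable consonants are /ŋ/, /d/ (no codas are permitted; onsets are limited to one consonant).
Epenthesis after each stranded consonant: /ŋ/ → /ŋɪ/, /d/ → /dɪ/.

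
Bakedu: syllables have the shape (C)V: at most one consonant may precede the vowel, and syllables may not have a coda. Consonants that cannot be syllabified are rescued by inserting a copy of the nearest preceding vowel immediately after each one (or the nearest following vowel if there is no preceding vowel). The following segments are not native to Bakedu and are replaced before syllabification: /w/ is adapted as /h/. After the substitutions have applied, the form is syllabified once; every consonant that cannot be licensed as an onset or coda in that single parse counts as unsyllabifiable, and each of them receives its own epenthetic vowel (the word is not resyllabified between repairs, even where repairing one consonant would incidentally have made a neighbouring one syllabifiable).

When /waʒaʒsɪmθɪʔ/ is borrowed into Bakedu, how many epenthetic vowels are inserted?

3

After substitution the input is /haʒaʒsɪmθɪʔ/.
The unsyllabifiable consonants are /ʒ/, /m/, /ʔ/; each receives one epenthetic vowel.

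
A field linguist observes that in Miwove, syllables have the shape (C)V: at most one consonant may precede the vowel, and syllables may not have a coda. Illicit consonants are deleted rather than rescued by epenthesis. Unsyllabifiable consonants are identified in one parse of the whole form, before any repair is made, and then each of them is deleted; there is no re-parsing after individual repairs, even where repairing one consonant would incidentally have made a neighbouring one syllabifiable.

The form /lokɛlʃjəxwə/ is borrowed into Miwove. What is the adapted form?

Under (C)V, the unsyllabifiable consonants are /l/, /ʃ/, /x/ (no codas are permitted; onsets are limited to one consonant).
Deleting the stranded consonants removes /l/, /ʃ/, /x/.

lokɛjəwə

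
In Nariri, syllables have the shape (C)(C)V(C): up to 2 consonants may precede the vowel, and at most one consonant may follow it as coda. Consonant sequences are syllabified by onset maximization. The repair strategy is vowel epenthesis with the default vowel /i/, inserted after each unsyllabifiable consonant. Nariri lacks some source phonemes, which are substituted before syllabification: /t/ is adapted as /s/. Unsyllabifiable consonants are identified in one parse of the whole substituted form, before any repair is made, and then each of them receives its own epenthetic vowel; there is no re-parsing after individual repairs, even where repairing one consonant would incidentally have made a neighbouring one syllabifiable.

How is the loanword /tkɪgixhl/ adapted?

skɪgixhili

Substitution: /t/ → /s/, giving /skɪgixhl/.
Under (C)(C)V(C), the unsyllabifiable consonants are /h/, /l/ (at most one coda consonant is licensed; onsets may contain at most 2 consonants).
Epenthesis after each stranded consonant: /h/ → /hi/, /l/ → /li/.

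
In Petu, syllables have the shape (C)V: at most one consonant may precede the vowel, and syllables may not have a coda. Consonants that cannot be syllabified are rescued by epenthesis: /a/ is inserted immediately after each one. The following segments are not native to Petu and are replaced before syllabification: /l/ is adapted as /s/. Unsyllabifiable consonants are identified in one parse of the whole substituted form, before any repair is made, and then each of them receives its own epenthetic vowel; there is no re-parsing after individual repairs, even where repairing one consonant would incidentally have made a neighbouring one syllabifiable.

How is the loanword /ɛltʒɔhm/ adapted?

Substitution: /l/ → /s/, giving /ɛstʒɔhm/.
Under (C)V, the unsyllabifiable consonants are /s/, /t/, /h/, /m/ (no codas are permitted; onsets are limited to one consonant).
Epenthesis after each stranded consonant: /s/ → /sa/, /t/ → /ta/, /h/ → /ha/, /m/ → /ma/.

ɛsataʒɔhama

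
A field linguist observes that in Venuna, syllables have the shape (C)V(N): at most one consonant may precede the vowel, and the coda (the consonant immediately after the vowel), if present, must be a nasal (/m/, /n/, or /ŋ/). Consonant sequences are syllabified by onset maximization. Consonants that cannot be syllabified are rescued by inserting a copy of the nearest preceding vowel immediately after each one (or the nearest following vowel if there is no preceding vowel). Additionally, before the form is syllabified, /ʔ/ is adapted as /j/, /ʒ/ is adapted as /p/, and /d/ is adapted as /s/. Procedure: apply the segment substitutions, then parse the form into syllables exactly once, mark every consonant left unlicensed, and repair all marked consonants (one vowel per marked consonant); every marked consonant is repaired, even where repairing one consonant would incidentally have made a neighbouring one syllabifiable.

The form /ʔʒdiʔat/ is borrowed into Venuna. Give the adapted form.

Substitution: /ʔ/ → /j/, /ʒ/ → /p/, /d/ → /s/, giving /jpsijat/.
Under (C)V(N), the unsyllabifiable consonants are /j/, /p/, /t/ (only a nasal (/m/, /n/, or /ŋ/) is licensed in coda position; onsets are limited to one consonant).
Each unlicensed consonant becomes the onset of a new syllable: /j/ → /ji/, /p/ → /pi/, /t/ → /ta/.

jipisijata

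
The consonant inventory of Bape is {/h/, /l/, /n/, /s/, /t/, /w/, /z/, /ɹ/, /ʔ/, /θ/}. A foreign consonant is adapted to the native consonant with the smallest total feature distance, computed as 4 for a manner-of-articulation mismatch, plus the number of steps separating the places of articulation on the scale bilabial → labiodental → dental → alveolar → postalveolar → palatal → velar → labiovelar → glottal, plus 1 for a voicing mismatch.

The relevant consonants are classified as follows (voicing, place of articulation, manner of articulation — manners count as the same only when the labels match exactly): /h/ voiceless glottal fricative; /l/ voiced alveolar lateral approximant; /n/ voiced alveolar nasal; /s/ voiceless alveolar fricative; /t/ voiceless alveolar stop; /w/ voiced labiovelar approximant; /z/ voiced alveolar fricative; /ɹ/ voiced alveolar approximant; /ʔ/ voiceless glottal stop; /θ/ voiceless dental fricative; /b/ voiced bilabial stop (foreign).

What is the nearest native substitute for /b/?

t

/t/ is closest: same manner (stop), place distance 3 (bilabial→alveolar), voicing differs (+1); total 4. Next closest is /l/ at distance 7.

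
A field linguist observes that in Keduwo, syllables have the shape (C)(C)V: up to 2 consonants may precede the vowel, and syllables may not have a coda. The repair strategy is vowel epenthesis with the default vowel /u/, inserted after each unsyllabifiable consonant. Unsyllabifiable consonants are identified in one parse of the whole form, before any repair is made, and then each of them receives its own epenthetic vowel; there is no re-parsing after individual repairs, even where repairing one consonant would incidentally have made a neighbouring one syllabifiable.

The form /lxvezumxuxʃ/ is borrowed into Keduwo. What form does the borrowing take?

luxvezumxuxuʃu

Syllabifying with onset maximization leaves /l/, /x/, /ʃ/ stranded (no codas are permitted; onsets may contain at most 2 consonants).
Each unlicensed consonant becomes the onset of a new syllable: /l/ → /lu/, /x/ → /xu/, /ʃ/ → /ʃu/.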